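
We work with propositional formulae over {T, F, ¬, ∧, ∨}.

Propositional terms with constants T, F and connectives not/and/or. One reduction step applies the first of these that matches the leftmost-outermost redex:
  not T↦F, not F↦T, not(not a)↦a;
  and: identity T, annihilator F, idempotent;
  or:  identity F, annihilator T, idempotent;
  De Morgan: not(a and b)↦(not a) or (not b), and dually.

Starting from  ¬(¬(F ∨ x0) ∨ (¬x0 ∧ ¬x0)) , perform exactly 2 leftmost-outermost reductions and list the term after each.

  start: ¬(¬(F ∨ x0) ∨ (¬x0 ∧ ¬x0))
  →1  ¬¬(F ∨ x0) ∧ ¬(¬x0 ∧ ¬x0)
  →2  (F ∨ x0) ∧ ¬(¬x0 ∧ ¬x0)

Answer: after 2 steps: (F ∨ x0) ∧ ¬(¬x0 ∧ ¬x0)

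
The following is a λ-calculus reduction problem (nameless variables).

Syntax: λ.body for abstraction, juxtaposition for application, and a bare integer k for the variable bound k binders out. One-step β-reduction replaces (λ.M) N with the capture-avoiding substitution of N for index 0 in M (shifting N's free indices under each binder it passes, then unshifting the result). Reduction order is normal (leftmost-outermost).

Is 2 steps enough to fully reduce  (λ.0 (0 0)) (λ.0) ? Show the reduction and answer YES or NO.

Answer: NO — after 2 steps the term is (λ.0) (λ.0), not yet normal

Working:
  start: (λ.0 (0 0)) (λ.0)
  [1] (λ.0) ((λ.0) (λ.0))
  [2] (λ.0) (λ.0)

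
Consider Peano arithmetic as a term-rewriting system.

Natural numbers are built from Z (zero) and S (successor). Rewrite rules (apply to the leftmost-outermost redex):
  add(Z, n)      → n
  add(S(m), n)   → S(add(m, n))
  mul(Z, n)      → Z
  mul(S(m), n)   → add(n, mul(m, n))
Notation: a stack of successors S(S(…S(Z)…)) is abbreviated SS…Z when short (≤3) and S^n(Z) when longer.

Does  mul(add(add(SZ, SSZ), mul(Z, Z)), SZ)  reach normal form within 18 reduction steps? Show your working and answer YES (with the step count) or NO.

  start: mul(add(add(SZ, SSZ), mul(Z, Z)), SZ)
  →1  mul(add(S(add(Z, SSZ)), mul(Z, Z)), SZ)
  →2  mul(S(add(add(Z, SSZ), mul(Z, Z))), SZ)
  →3  add(SZ, mul(add(add(Z, SSZ), mul(Z, Z)), SZ))
  →4  S(add(Z, mul(add(add(Z, SSZ), mul(Z, Z)), SZ)))
  →5  S(mul(add(add(Z, SSZ), mul(Z, Z)), SZ))
  →6  S(mul(add(SSZ, mul(Z, Z)), SZ))
  →7  S(mul(S(add(SZ, mul(Z, Z))), SZ))
  →8  S(add(SZ, mul(add(SZ, mul(Z, Z)), SZ)))
  →9  S(S(add(Z, mul(add(SZ, mul(Z, Z)), SZ))))
  →10  S(S(mul(add(SZ, mul(Z, Z)), SZ)))
  →11  S(S(mul(S(add(Z, mul(Z, Z))), SZ)))
  →12  S(S(add(SZ, mul(add(Z, mul(Z, Z)), SZ))))
  →13  S(S(S(add(Z, mul(add(Z, mul(Z, Z)), SZ)))))
  →14  S(S(S(mul(add(Z, mul(Z, Z)), SZ))))
  →15  S(S(S(mul(mul(Z, Z), SZ))))
  →16  S(S(S(mul(Z, SZ))))
  →17  SSSZ

Answer: YES — reaches normal form SSSZ in 17 ≤ 18 steps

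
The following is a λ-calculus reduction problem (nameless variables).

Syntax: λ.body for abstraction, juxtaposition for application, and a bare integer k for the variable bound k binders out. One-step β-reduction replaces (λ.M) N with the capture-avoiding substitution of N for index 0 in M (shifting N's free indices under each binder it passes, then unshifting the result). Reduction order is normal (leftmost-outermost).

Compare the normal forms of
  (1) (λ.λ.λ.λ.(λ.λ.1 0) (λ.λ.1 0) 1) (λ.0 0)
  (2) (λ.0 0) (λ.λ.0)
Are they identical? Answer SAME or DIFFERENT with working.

Term A:
  start: (λ.λ.λ.λ.(λ.λ.1 0) (λ.λ.1 0) 1) (λ.0 0)
  →1  λ.λ.λ.(λ.λ.1 0) (λ.λ.1 0) 1
  →2  λ.λ.λ.(λ.(λ.λ.1 0) 0) 1
  →3  λ.λ.λ.(λ.λ.1 0) 1
  →4  λ.λ.λ.λ.2 0

Term B:
  start: (λ.0 0) (λ.λ.0)
  →1  (λ.λ.0) (λ.λ.0)
  →2  λ.0

Answer: DIFFERENT — A ⇓ λ.λ.λ.λ.2 0, B ⇓ λ.0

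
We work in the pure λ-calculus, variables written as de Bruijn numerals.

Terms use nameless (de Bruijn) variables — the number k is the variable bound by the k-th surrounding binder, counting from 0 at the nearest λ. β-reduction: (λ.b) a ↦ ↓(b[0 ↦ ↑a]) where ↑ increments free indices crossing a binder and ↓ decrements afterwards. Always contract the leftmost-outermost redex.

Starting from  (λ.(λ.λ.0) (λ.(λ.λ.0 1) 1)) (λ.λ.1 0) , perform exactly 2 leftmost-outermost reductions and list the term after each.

  start: (λ.(λ.λ.0) (λ.(λ.λ.0 1) 1)) (λ.λ.1 0)
  [1] (λ.λ.0) (λ.(λ.λ.0 1) (λ.λ.1 0))
  [2] λ.0

Answer: after 2 steps: λ.0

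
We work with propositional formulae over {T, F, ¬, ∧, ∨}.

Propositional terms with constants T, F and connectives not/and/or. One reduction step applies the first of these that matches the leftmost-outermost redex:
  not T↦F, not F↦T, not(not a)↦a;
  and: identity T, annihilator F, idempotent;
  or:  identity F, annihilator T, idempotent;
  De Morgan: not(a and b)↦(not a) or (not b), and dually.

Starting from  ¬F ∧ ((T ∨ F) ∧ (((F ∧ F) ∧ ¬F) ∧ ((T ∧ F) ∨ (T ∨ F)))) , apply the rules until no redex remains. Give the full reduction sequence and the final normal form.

  start: ¬F ∧ ((T ∨ F) ∧ (((F ∧ F) ∧ ¬F) ∧ ((T ∧ F) ∨ (T ∨ F))))
  →1  T ∧ ((T ∨ F) ∧ (((F ∧ F) ∧ ¬F) ∧ ((T ∧ F) ∨ (T ∨ F))))
  →2  (T ∨ F) ∧ (((F ∧ F) ∧ ¬F) ∧ ((T ∧ F) ∨ (T ∨ F)))
  →3  T ∧ (((F ∧ F) ∧ ¬F) ∧ ((T ∧ F) ∨ (T ∨ F)))
  →4  ((F ∧ F) ∧ ¬F) ∧ ((T ∧ F) ∨ (T ∨ F))
  →5  (F ∧ ¬F) ∧ ((T ∧ F) ∨ (T ∨ F))
  →6  F ∧ ((T ∧ F) ∨ (T ∨ F))
  →7  F

Answer: normal form = F  (in 7 steps)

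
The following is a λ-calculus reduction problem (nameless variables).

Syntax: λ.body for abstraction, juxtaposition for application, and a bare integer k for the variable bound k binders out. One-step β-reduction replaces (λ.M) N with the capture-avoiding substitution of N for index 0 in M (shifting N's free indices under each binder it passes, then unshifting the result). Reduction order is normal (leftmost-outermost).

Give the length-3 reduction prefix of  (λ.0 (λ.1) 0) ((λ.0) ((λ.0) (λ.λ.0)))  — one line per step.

  start: (λ.0 (λ.1) 0) ((λ.0) ((λ.0) (λ.λ.0)))
  →1  (λ.0) ((λ.0) (λ.λ.0)) (λ.(λ.0) ((λ.0) (λ.λ.0))) ((λ.0) ((λ.0) (λ.λ.0)))
  →2  (λ.0) (λ.λ.0) (λ.(λ.0) ((λ.0) (λ.λ.0))) ((λ.0) ((λ.0) (λ.λ.0)))
  →3  (λ.λ.0) (λ.(λ.0) ((λ.0) (λ.λ.0))) ((λ.0) ((λ.0) (λ.λ.0)))

Answer: after 3 steps: (λ.λ.0) (λ.(λ.0) ((λ.0) (λ.λ.0))) ((λ.0) ((λ.0) (λ.λ.0)))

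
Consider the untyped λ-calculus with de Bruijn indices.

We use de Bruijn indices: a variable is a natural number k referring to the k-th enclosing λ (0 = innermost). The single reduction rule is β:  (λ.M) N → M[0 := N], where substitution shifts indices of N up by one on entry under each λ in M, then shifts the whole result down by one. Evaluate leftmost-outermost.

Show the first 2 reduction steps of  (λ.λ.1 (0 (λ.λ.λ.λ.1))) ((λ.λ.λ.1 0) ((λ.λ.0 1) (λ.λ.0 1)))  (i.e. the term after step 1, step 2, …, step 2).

  start: (λ.λ.1 (0 (λ.λ.λ.λ.1))) ((λ.λ.λ.1 0) ((λ.λ.0 1) (λ.λ.0 1)))
  →1  λ.(λ.λ.λ.1 0) ((λ.λ.0 1) (λ.λ.0 1)) (0 (λ.λ.λ.λ.1))
  →2  λ.(λ.λ.1 0) (0 (λ.λ.λ.λ.1))

Answer: after 2 steps: λ.(λ.λ.1 0) (0 (λ.λ.λ.λ.1))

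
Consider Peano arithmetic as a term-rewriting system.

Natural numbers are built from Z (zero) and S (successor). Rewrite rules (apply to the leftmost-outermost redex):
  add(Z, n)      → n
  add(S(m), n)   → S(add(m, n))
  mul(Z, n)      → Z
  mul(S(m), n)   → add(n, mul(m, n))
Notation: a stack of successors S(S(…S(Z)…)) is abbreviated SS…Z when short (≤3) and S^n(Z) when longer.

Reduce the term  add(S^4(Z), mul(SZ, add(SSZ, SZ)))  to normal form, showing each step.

Answer: normal form = S^7(Z)  (in 14 steps)

Reduction:
  start: add(S^4(Z), mul(SZ, add(SSZ, SZ)))
  step 1: S(add(SSSZ, mul(SZ, add(SSZ, SZ))))
  step 2: S(S(add(SSZ, mul(SZ, add(SSZ, SZ)))))
  step 3: S(S(S(add(SZ, mul(SZ, add(SSZ, SZ))))))
  step 4: S(S(S(S(add(Z, mul(SZ, add(SSZ, SZ)))))))
  step 5: S(S(S(S(mul(SZ, add(SSZ, SZ))))))
  step 6: S(S(S(S(add(add(SSZ, SZ), mul(Z, add(SSZ, SZ)))))))
  step 7: S(S(S(S(add(S(add(SZ, SZ)), mul(Z, add(SSZ, SZ)))))))
  step 8: S(S(S(S(S(add(add(SZ, SZ), mul(Z, add(SSZ, SZ))))))))
  step 9: S(S(S(S(S(add(S(add(Z, SZ)), mul(Z, add(SSZ, SZ))))))))
  step 10: S(S(S(S(S(S(add(add(Z, SZ), mul(Z, add(SSZ, SZ)))))))))
  step 11: S(S(S(S(S(S(add(SZ, mul(Z, add(SSZ, SZ)))))))))
  step 12: S(S(S(S(S(S(S(add(Z, mul(Z, add(SSZ, SZ))))))))))
  step 13: S(S(S(S(S(S(S(mul(Z, add(SSZ, SZ)))))))))
  step 14: S^7(Z)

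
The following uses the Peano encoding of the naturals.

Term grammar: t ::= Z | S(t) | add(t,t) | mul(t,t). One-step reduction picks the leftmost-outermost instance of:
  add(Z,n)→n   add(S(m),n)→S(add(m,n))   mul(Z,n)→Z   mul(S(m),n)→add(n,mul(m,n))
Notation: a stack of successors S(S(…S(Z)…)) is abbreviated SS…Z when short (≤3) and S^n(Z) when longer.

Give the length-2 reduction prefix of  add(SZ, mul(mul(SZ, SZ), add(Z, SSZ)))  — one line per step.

  start: add(SZ, mul(mul(SZ, SZ), add(Z, SSZ)))
  step 1: S(add(Z, mul(mul(SZ, SZ), add(Z, SSZ))))
  step 2: S(mul(mul(SZ, SZ), add(Z, SSZ)))

Answer: after 2 steps: S(mul(mul(SZ, SZ), add(Z, SSZ)))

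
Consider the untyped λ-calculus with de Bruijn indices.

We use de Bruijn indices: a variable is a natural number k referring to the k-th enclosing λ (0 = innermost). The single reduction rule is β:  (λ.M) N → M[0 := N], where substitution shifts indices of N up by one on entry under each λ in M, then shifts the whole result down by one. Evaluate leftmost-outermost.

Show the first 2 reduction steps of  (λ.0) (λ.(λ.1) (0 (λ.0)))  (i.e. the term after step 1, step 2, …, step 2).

Answer: after 2 steps: λ.0

Reduction:
  start: (λ.0) (λ.(λ.1) (0 (λ.0)))
  →1  λ.(λ.1) (0 (λ.0))
  →2  λ.0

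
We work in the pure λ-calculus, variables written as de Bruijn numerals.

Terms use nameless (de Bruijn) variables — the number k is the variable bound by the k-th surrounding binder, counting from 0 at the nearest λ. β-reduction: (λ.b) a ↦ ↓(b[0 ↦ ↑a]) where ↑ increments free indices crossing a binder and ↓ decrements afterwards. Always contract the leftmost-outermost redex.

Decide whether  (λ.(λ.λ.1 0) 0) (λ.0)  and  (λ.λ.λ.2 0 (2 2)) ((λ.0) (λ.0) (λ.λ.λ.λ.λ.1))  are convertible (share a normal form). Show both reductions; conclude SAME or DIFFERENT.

Answer: DIFFERENT — A ⇓ λ.0, B ⇓ λ.λ.λ.λ.λ.1

Derivation:
Term A:
  start: (λ.(λ.λ.1 0) 0) (λ.0)
  →1  (λ.λ.1 0) (λ.0)
  →2  λ.(λ.0) 0
  →3  λ.0

Term B:
  start: (λ.λ.λ.2 0 (2 2)) ((λ.0) (λ.0) (λ.λ.λ.λ.λ.1))
  →1  λ.λ.(λ.0) (λ.0) (λ.λ.λ.λ.λ.1) 0 ((λ.0) (λ.0) (λ.λ.λ.λ.λ.1) ((λ.0) (λ.0) (λ.λ.λ.λ.λ.1)))
  →2  λ.λ.(λ.0) (λ.λ.λ.λ.λ.1) 0 ((λ.0) (λ.0) (λ.λ.λ.λ.λ.1) ((λ.0) (λ.0) (λ.λ.λ.λ.λ.1)))
  →3  λ.λ.(λ.λ.λ.λ.λ.1) 0 ((λ.0) (λ.0) (λ.λ.λ.λ.λ.1) ((λ.0) (λ.0) (λ.λ.λ.λ.λ.1)))
  →4  λ.λ.(λ.λ.λ.λ.1) ((λ.0) (λ.0) (λ.λ.λ.λ.λ.1) ((λ.0) (λ.0) (λ.λ.λ.λ.λ.1)))
  →5  λ.λ.λ.λ.λ.1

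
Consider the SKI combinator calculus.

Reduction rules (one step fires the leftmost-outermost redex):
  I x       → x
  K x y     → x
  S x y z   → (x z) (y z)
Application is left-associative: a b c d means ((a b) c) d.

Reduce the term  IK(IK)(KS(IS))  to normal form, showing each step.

  start: IK(IK)(KS(IS))
  →1  K(IK)(KS(IS))
  →2  IK
  →3  K

Answer: normal form = K  (in 3 steps)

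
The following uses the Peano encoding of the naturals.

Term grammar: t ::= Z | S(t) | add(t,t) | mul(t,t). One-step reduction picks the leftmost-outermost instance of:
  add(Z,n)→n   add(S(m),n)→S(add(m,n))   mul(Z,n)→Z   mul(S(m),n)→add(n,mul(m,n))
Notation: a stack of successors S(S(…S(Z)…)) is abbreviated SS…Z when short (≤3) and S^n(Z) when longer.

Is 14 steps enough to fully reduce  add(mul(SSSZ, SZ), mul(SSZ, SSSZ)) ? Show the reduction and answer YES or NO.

Answer: NO — after 14 steps the term is S(S(S(mul(SSZ, SSSZ)))), not yet normal

Reduction:
  start: add(mul(SSSZ, SZ), mul(SSZ, SSSZ))
  [1] add(add(SZ, mul(SSZ, SZ)), mul(SSZ, SSSZ))
  [2] add(S(add(Z, mul(SSZ, SZ))), mul(SSZ, SSSZ))
  [3] S(add(add(Z, mul(SSZ, SZ)), mul(SSZ, SSSZ)))
  [4] S(add(mul(SSZ, SZ), mul(SSZ, SSSZ)))
  [5] S(add(add(SZ, mul(SZ, SZ)), mul(SSZ, SSSZ)))
  [6] S(add(S(add(Z, mul(SZ, SZ))), mul(SSZ, SSSZ)))
  [7] S(S(add(add(Z, mul(SZ, SZ)), mul(SSZ, SSSZ))))
  [8] S(S(add(mul(SZ, SZ), mul(SSZ, SSSZ))))
  [9] S(S(add(add(SZ, mul(Z, SZ)), mul(SSZ, SSSZ))))
  [10] S(S(add(S(add(Z, mul(Z, SZ))), mul(SSZ, SSSZ))))
  [11] S(S(S(add(add(Z, mul(Z, SZ)), mul(SSZ, SSSZ)))))
  [12] S(S(S(add(mul(Z, SZ), mul(SSZ, SSSZ)))))
  [13] S(S(S(add(Z, mul(SSZ, SSSZ)))))
  [14] S(S(S(mul(SSZ, SSSZ))))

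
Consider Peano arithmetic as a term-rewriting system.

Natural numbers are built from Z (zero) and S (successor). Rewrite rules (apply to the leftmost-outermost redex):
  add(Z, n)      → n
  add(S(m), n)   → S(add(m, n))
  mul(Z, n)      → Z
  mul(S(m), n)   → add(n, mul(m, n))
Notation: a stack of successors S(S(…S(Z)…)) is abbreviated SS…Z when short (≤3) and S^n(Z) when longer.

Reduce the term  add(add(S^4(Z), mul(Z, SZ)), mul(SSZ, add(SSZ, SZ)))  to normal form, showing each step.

Answer: normal form = S^10(Z)  (in 28 steps)

Working:
  start: add(add(S^4(Z), mul(Z, SZ)), mul(SSZ, add(SSZ, SZ)))
  step 1: add(S(add(SSSZ, mul(Z, SZ))), mul(SSZ, add(SSZ, SZ)))
  step 2: S(add(add(SSSZ, mul(Z, SZ)), mul(SSZ, add(SSZ, SZ))))
  step 3: S(add(S(add(SSZ, mul(Z, SZ))), mul(SSZ, add(SSZ, SZ))))
  step 4: S(S(add(add(SSZ, mul(Z, SZ)), mul(SSZ, add(SSZ, SZ)))))
  step 5: S(S(add(S(add(SZ, mul(Z, SZ))), mul(SSZ, add(SSZ, SZ)))))
  step 6: S(S(S(add(add(SZ, mul(Z, SZ)), mul(SSZ, add(SSZ, SZ))))))
  step 7: S(S(S(add(S(add(Z, mul(Z, SZ))), mul(SSZ, add(SSZ, SZ))))))
  step 8: S(S(S(S(add(add(Z, mul(Z, SZ)), mul(SSZ, add(SSZ, SZ)))))))
  step 9: S(S(S(S(add(mul(Z, SZ), mul(SSZ, add(SSZ, SZ)))))))
  step 10: S(S(S(S(add(Z, mul(SSZ, add(SSZ, SZ)))))))
  step 11: S(S(S(S(mul(SSZ, add(SSZ, SZ))))))
  step 12: S(S(S(S(add(add(SSZ, SZ), mul(SZ, add(SSZ, SZ)))))))
  step 13: S(S(S(S(add(S(add(SZ, SZ)), mul(SZ, add(SSZ, SZ)))))))
  step 14: S(S(S(S(S(add(add(SZ, SZ), mul(SZ, add(SSZ, SZ))))))))
  step 15: S(S(S(S(S(add(S(add(Z, SZ)), mul(SZ, add(SSZ, SZ))))))))
  step 16: S(S(S(S(S(S(add(add(Z, SZ), mul(SZ, add(SSZ, SZ)))))))))
  step 17: S(S(S(S(S(S(add(SZ, mul(SZ, add(SSZ, SZ)))))))))
  step 18: S(S(S(S(S(S(S(add(Z, mul(SZ, add(SSZ, SZ))))))))))
  step 19: S(S(S(S(S(S(S(mul(SZ, add(SSZ, SZ)))))))))
  step 20: S(S(S(S(S(S(S(add(add(SSZ, SZ), mul(Z, add(SSZ, SZ))))))))))
  step 21: S(S(S(S(S(S(S(add(S(add(SZ, SZ)), mul(Z, add(SSZ, SZ))))))))))
  step 22: S(S(S(S(S(S(S(S(add(add(SZ, SZ), mul(Z, add(SSZ, SZ)))))))))))
  step 23: S(S(S(S(S(S(S(S(add(S(add(Z, SZ)), mul(Z, add(SSZ, SZ)))))))))))
  step 24: S(S(S(S(S(S(S(S(S(add(add(Z, SZ), mul(Z, add(SSZ, SZ))))))))))))
  step 25: S(S(S(S(S(S(S(S(S(add(SZ, mul(Z, add(SSZ, SZ))))))))))))
  step 26: S(S(S(S(S(S(S(S(S(S(add(Z, mul(Z, add(SSZ, SZ)))))))))))))
  step 27: S(S(S(S(S(S(S(S(S(S(mul(Z, add(SSZ, SZ))))))))))))
  step 28: S^10(Z)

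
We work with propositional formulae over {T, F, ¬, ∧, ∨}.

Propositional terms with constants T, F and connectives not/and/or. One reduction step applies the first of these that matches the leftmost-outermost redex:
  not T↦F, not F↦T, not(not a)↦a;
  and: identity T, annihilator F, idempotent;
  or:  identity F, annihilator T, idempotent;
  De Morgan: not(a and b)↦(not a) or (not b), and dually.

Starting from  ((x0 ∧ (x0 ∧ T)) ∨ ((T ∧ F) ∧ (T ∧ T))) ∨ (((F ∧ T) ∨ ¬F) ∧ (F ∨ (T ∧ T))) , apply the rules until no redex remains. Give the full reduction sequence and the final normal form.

  start: ((x0 ∧ (x0 ∧ T)) ∨ ((T ∧ F) ∧ (T ∧ T))) ∨ (((F ∧ T) ∨ ¬F) ∧ (F ∨ (T ∧ T)))
  →1  ((x0 ∧ x0) ∨ ((T ∧ F) ∧ (T ∧ T))) ∨ (((F ∧ T) ∨ ¬F) ∧ (F ∨ (T ∧ T)))
  →2  (x0 ∨ ((T ∧ F) ∧ (T ∧ T))) ∨ (((F ∧ T) ∨ ¬F) ∧ (F ∨ (T ∧ T)))
  →3  (x0 ∨ (F ∧ (T ∧ T))) ∨ (((F ∧ T) ∨ ¬F) ∧ (F ∨ (T ∧ T)))
  →4  (x0 ∨ F) ∨ (((F ∧ T) ∨ ¬F) ∧ (F ∨ (T ∧ T)))
  →5  x0 ∨ (((F ∧ T) ∨ ¬F) ∧ (F ∨ (T ∧ T)))
  →6  x0 ∨ ((F ∨ ¬F) ∧ (F ∨ (T ∧ T)))
  →7  x0 ∨ (¬F ∧ (F ∨ (T ∧ T)))
  →8  x0 ∨ (T ∧ (F ∨ (T ∧ T)))
  →9  x0 ∨ (F ∨ (T ∧ T))
  →10  x0 ∨ (T ∧ T)
  →11  x0 ∨ T
  →12  T

Answer: normal form = T  (in 12 steps)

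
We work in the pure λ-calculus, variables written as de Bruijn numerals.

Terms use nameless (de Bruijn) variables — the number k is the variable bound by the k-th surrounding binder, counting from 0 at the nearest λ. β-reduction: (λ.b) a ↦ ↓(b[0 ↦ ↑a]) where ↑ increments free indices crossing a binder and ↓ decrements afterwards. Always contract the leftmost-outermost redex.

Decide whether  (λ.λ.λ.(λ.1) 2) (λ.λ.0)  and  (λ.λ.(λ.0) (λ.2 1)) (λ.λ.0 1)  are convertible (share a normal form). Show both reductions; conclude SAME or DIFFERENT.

Answer: DIFFERENT — A ⇓ λ.λ.0, B ⇓ λ.λ.λ.0 2

Working:
Term A:
  start: (λ.λ.λ.(λ.1) 2) (λ.λ.0)
  step 1: λ.λ.(λ.1) (λ.λ.0)
  step 2: λ.λ.0

Term B:
  start: (λ.λ.(λ.0) (λ.2 1)) (λ.λ.0 1)
  step 1: λ.(λ.0) (λ.(λ.λ.0 1) 1)
  step 2: λ.λ.(λ.λ.0 1) 1
  step 3: λ.λ.λ.0 2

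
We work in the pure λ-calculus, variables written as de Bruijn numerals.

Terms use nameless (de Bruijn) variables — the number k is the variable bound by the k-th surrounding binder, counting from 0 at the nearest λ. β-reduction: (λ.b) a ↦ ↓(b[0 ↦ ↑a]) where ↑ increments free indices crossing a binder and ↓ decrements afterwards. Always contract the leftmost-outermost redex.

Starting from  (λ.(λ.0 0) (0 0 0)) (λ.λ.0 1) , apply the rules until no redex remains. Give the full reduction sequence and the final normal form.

Answer: normal form = λ.0 (λ.λ.0 1)  (in 11 steps)

Derivation:
  start: (λ.(λ.0 0) (0 0 0)) (λ.λ.0 1)
  [1] (λ.0 0) ((λ.λ.0 1) (λ.λ.0 1) (λ.λ.0 1))
  [2] (λ.λ.0 1) (λ.λ.0 1) (λ.λ.0 1) ((λ.λ.0 1) (λ.λ.0 1) (λ.λ.0 1))
  [3] (λ.0 (λ.λ.0 1)) (λ.λ.0 1) ((λ.λ.0 1) (λ.λ.0 1) (λ.λ.0 1))
  [4] (λ.λ.0 1) (λ.λ.0 1) ((λ.λ.0 1) (λ.λ.0 1) (λ.λ.0 1))
  [5] (λ.0 (λ.λ.0 1)) ((λ.λ.0 1) (λ.λ.0 1) (λ.λ.0 1))
  [6] (λ.λ.0 1) (λ.λ.0 1) (λ.λ.0 1) (λ.λ.0 1)
  [7] (λ.0 (λ.λ.0 1)) (λ.λ.0 1) (λ.λ.0 1)
  [8] (λ.λ.0 1) (λ.λ.0 1) (λ.λ.0 1)
  [9] (λ.0 (λ.λ.0 1)) (λ.λ.0 1)
  [10] (λ.λ.0 1) (λ.λ.0 1)
  [11] λ.0 (λ.λ.0 1)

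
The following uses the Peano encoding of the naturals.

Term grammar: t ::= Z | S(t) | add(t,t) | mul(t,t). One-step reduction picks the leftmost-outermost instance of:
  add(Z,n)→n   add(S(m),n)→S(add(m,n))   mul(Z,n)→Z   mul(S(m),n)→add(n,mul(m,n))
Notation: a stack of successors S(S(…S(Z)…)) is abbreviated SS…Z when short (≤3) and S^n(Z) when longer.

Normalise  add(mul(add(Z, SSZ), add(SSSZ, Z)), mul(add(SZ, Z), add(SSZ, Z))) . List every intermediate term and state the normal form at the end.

Answer: normal form = S^8(Z)  (in 37 steps)

Reduction:
  start: add(mul(add(Z, SSZ), add(SSSZ, Z)), mul(add(SZ, Z), add(SSZ, Z)))
  [1] add(mul(SSZ, add(SSSZ, Z)), mul(add(SZ, Z), add(SSZ, Z)))
  [2] add(add(add(SSSZ, Z), mul(SZ, add(SSSZ, Z))), mul(add(SZ, Z), add(SSZ, Z)))
  [3] add(add(S(add(SSZ, Z)), mul(SZ, add(SSSZ, Z))), mul(add(SZ, Z), add(SSZ, Z)))
  [4] add(S(add(add(SSZ, Z), mul(SZ, add(SSSZ, Z)))), mul(add(SZ, Z), add(SSZ, Z)))
  [5] S(add(add(add(SSZ, Z), mul(SZ, add(SSSZ, Z))), mul(add(SZ, Z), add(SSZ, Z))))
  [6] S(add(add(S(add(SZ, Z)), mul(SZ, add(SSSZ, Z))), mul(add(SZ, Z), add(SSZ, Z))))
  [7] S(add(S(add(add(SZ, Z), mul(SZ, add(SSSZ, Z)))), mul(add(SZ, Z), add(SSZ, Z))))
  [8] S(S(add(add(add(SZ, Z), mul(SZ, add(SSSZ, Z))), mul(add(SZ, Z), add(SSZ, Z)))))
  [9] S(S(add(add(S(add(Z, Z)), mul(SZ, add(SSSZ, Z))), mul(add(SZ, Z), add(SSZ, Z)))))
  [10] S(S(add(S(add(add(Z, Z), mul(SZ, add(SSSZ, Z)))), mul(add(SZ, Z), add(SSZ, Z)))))
  [11] S(S(S(add(add(add(Z, Z), mul(SZ, add(SSSZ, Z))), mul(add(SZ, Z), add(SSZ, Z))))))
  [12] S(S(S(add(add(Z, mul(SZ, add(SSSZ, Z))), mul(add(SZ, Z), add(SSZ, Z))))))
  [13] S(S(S(add(mul(SZ, add(SSSZ, Z)), mul(add(SZ, Z), add(SSZ, Z))))))
  [14] S(S(S(add(add(add(SSSZ, Z), mul(Z, add(SSSZ, Z))), mul(add(SZ, Z), add(SSZ, Z))))))
  [15] S(S(S(add(add(S(add(SSZ, Z)), mul(Z, add(SSSZ, Z))), mul(add(SZ, Z), add(SSZ, Z))))))
  [16] S(S(S(add(S(add(add(SSZ, Z), mul(Z, add(SSSZ, Z)))), mul(add(SZ, Z), add(SSZ, Z))))))
  [17] S(S(S(S(add(add(add(SSZ, Z), mul(Z, add(SSSZ, Z))), mul(add(SZ, Z), add(SSZ, Z)))))))
  [18] S(S(S(S(add(add(S(add(SZ, Z)), mul(Z, add(SSSZ, Z))), mul(add(SZ, Z), add(SSZ, Z)))))))
  [19] S(S(S(S(add(S(add(add(SZ, Z), mul(Z, add(SSSZ, Z)))), mul(add(SZ, Z), add(SSZ, Z)))))))
  [20] S(S(S(S(S(add(add(add(SZ, Z), mul(Z, add(SSSZ, Z))), mul(add(SZ, Z), add(SSZ, Z))))))))
  [21] S(S(S(S(S(add(add(S(add(Z, Z)), mul(Z, add(SSSZ, Z))), mul(add(SZ, Z), add(SSZ, Z))))))))
  [22] S(S(S(S(S(add(S(add(add(Z, Z), mul(Z, add(SSSZ, Z)))), mul(add(SZ, Z), add(SSZ, Z))))))))
  [23] S(S(S(S(S(S(add(add(add(Z, Z), mul(Z, add(SSSZ, Z))), mul(add(SZ, Z), add(SSZ, Z)))))))))
  [24] S(S(S(S(S(S(add(add(Z, mul(Z, add(SSSZ, Z))), mul(add(SZ, Z), add(SSZ, Z)))))))))
  [25] S(S(S(S(S(S(add(mul(Z, add(SSSZ, Z)), mul(add(SZ, Z), add(SSZ, Z)))))))))
  [26] S(S(S(S(S(S(add(Z, mul(add(SZ, Z), add(SSZ, Z)))))))))
  [27] S(S(S(S(S(S(mul(add(SZ, Z), add(SSZ, Z))))))))
  [28] S(S(S(S(S(S(mul(S(add(Z, Z)), add(SSZ, Z))))))))
  [29] S(S(S(S(S(S(add(add(SSZ, Z), mul(add(Z, Z), add(SSZ, Z)))))))))
  [30] S(S(S(S(S(S(add(S(add(SZ, Z)), mul(add(Z, Z), add(SSZ, Z)))))))))
  [31] S(S(S(S(S(S(S(add(add(SZ, Z), mul(add(Z, Z), add(SSZ, Z))))))))))
  [32] S(S(S(S(S(S(S(add(S(add(Z, Z)), mul(add(Z, Z), add(SSZ, Z))))))))))
  [33] S(S(S(S(S(S(S(S(add(add(Z, Z), mul(add(Z, Z), add(SSZ, Z)))))))))))
  [34] S(S(S(S(S(S(S(S(add(Z, mul(add(Z, Z), add(SSZ, Z)))))))))))
  [35] S(S(S(S(S(S(S(S(mul(add(Z, Z), add(SSZ, Z))))))))))
  [36] S(S(S(S(S(S(S(S(mul(Z, add(SSZ, Z))))))))))
  [37] S^8(Z)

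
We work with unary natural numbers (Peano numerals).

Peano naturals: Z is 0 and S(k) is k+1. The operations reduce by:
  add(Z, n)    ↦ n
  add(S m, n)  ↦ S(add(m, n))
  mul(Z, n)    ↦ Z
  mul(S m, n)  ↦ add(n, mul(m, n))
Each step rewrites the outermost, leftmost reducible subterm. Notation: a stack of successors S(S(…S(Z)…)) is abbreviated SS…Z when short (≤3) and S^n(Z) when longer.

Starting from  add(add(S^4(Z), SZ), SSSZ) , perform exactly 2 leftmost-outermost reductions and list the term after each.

Answer: after 2 steps: S(add(add(SSSZ, SZ), SSSZ))

Derivation:
  start: add(add(S^4(Z), SZ), SSSZ)
  →1  add(S(add(SSSZ, SZ)), SSSZ)
  →2  S(add(add(SSSZ, SZ), SSSZ))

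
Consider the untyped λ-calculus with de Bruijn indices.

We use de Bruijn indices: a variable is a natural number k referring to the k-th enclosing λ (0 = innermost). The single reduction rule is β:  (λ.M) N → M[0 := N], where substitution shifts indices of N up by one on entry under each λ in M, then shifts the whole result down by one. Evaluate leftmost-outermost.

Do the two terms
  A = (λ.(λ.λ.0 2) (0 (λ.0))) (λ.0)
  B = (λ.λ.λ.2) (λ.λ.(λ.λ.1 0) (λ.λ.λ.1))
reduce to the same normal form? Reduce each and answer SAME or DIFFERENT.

Answer: DIFFERENT — A ⇓ λ.0 (λ.0), B ⇓ λ.λ.λ.λ.λ.λ.λ.1

Working:
Term A:
  start: (λ.(λ.λ.0 2) (0 (λ.0))) (λ.0)
  [1] (λ.λ.0 (λ.0)) ((λ.0) (λ.0))
  [2] λ.0 (λ.0)

Term B:
  start: (λ.λ.λ.2) (λ.λ.(λ.λ.1 0) (λ.λ.λ.1))
  [1] λ.λ.λ.λ.(λ.λ.1 0) (λ.λ.λ.1)
  [2] λ.λ.λ.λ.λ.(λ.λ.λ.1) 0
  [3] λ.λ.λ.λ.λ.λ.λ.1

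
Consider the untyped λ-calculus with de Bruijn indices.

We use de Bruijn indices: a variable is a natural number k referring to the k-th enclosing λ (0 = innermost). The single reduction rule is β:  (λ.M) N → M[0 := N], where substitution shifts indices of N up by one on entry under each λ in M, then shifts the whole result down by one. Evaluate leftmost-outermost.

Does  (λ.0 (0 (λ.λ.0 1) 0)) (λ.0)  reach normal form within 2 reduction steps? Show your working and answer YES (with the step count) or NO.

  start: (λ.0 (0 (λ.λ.0 1) 0)) (λ.0)
  [1] (λ.0) ((λ.0) (λ.λ.0 1) (λ.0))
  [2] (λ.0) (λ.λ.0 1) (λ.0)

Answer: NO — after 2 steps the term is (λ.0) (λ.λ.0 1) (λ.0), not yet normal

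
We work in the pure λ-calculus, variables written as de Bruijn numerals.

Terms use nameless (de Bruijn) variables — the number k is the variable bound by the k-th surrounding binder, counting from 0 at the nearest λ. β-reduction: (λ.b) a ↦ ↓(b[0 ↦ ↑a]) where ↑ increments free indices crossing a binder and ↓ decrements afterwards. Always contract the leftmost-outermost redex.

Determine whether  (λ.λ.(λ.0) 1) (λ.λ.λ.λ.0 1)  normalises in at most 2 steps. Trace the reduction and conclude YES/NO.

Answer: YES — reaches normal form λ.λ.λ.λ.λ.0 1 in 2 ≤ 2 steps

Working:
  start: (λ.λ.(λ.0) 1) (λ.λ.λ.λ.0 1)
  [1] λ.(λ.0) (λ.λ.λ.λ.0 1)
  [2] λ.λ.λ.λ.λ.0 1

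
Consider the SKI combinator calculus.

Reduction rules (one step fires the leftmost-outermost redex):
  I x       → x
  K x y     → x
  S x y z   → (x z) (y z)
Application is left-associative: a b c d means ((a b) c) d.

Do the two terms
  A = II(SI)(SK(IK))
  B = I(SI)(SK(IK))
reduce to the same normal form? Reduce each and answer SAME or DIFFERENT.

Answer: SAME — A ⇓ SI(SKK), B ⇓ SI(SKK)

Derivation:
Term A:
  start: II(SI)(SK(IK))
  →1  I(SI)(SK(IK))
  →2  SI(SK(IK))
  →3  SI(SKK)

Term B:
  start: I(SI)(SK(IK))
  →1  SI(SK(IK))
  →2  SI(SKK)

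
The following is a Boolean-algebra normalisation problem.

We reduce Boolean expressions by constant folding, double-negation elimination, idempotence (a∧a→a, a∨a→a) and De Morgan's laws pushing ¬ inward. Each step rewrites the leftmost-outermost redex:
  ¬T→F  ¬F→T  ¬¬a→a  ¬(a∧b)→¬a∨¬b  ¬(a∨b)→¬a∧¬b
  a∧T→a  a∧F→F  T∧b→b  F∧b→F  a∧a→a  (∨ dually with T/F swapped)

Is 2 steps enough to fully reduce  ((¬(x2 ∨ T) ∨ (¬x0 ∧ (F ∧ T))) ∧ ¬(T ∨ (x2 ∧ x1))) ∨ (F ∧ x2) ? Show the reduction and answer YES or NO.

Answer: NO — after 2 steps the term is (((¬x2 ∧ F) ∨ (¬x0 ∧ (F ∧ T))) ∧ ¬(T ∨ (x2 ∧ x1))) ∨ (F ∧ x2), not yet normal

Reduction:
  start: ((¬(x2 ∨ T) ∨ (¬x0 ∧ (F ∧ T))) ∧ ¬(T ∨ (x2 ∧ x1))) ∨ (F ∧ x2)
  [1] (((¬x2 ∧ ¬T) ∨ (¬x0 ∧ (F ∧ T))) ∧ ¬(T ∨ (x2 ∧ x1))) ∨ (F ∧ x2)
  [2] (((¬x2 ∧ F) ∨ (¬x0 ∧ (F ∧ T))) ∧ ¬(T ∨ (x2 ∧ x1))) ∨ (F ∧ x2)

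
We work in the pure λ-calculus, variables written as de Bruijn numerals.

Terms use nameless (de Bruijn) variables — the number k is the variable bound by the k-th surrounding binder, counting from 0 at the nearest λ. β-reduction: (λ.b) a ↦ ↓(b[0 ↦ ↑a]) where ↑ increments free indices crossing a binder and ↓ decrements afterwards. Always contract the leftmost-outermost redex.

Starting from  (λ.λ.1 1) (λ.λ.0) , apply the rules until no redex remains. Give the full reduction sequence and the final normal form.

Answer: normal form = λ.λ.0  (in 2 steps)

Derivation:
  start: (λ.λ.1 1) (λ.λ.0)
  [1] λ.(λ.λ.0) (λ.λ.0)
  [2] λ.λ.0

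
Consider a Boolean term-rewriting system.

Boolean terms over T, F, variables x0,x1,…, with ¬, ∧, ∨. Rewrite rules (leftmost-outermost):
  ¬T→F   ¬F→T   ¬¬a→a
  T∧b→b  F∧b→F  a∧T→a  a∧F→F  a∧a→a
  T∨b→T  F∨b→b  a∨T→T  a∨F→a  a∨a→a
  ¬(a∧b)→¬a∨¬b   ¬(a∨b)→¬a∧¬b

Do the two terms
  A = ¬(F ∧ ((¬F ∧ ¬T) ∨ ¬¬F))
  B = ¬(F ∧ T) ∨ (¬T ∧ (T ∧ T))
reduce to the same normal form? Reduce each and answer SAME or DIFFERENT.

Answer: SAME — A ⇓ T, B ⇓ T

Derivation:
Term A:
  start: ¬(F ∧ ((¬F ∧ ¬T) ∨ ¬¬F))
  [1] ¬F ∨ ¬((¬F ∧ ¬T) ∨ ¬¬F)
  [2] T ∨ ¬((¬F ∧ ¬T) ∨ ¬¬F)
  [3] T

Term B:
  start: ¬(F ∧ T) ∨ (¬T ∧ (T ∧ T))
  [1] (¬F ∨ ¬T) ∨ (¬T ∧ (T ∧ T))
  [2] (T ∨ ¬T) ∨ (¬T ∧ (T ∧ T))
  [3] T ∨ (¬T ∧ (T ∧ T))
  [4] T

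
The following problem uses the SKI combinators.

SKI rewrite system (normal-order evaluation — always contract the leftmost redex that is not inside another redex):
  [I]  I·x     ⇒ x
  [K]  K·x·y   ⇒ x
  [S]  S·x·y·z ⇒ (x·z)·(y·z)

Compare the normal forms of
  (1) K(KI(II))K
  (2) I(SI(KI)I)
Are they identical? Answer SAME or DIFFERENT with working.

Term A:
  start: K(KI(II))K
  [1] KI(II)
  [2] I

Term B:
  start: I(SI(KI)I)
  [1] SI(KI)I
  [2] II(KII)
  [3] I(KII)
  [4] KII
  [5] I

Answer: SAME — A ⇓ I, B ⇓ I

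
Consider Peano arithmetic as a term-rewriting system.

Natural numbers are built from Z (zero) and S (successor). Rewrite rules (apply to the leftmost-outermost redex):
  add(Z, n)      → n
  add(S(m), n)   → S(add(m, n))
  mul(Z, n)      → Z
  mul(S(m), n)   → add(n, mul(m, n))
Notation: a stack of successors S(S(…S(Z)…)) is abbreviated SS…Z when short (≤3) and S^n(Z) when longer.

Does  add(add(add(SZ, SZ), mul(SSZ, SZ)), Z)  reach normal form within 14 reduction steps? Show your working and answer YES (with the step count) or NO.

  start: add(add(add(SZ, SZ), mul(SSZ, SZ)), Z)
  [1] add(add(S(add(Z, SZ)), mul(SSZ, SZ)), Z)
  [2] add(S(add(add(Z, SZ), mul(SSZ, SZ))), Z)
  [3] S(add(add(add(Z, SZ), mul(SSZ, SZ)), Z))
  [4] S(add(add(SZ, mul(SSZ, SZ)), Z))
  [5] S(add(S(add(Z, mul(SSZ, SZ))), Z))
  [6] S(S(add(add(Z, mul(SSZ, SZ)), Z)))
  [7] S(S(add(mul(SSZ, SZ), Z)))
  [8] S(S(add(add(SZ, mul(SZ, SZ)), Z)))
  [9] S(S(add(S(add(Z, mul(SZ, SZ))), Z)))
  [10] S(S(S(add(add(Z, mul(SZ, SZ)), Z))))
  [11] S(S(S(add(mul(SZ, SZ), Z))))
  [12] S(S(S(add(add(SZ, mul(Z, SZ)), Z))))
  [13] S(S(S(add(S(add(Z, mul(Z, SZ))), Z))))
  [14] S(S(S(S(add(add(Z, mul(Z, SZ)), Z)))))

Answer: NO — after 14 steps the term is S(S(S(S(add(add(Z, mul(Z, SZ)), Z))))), not yet normal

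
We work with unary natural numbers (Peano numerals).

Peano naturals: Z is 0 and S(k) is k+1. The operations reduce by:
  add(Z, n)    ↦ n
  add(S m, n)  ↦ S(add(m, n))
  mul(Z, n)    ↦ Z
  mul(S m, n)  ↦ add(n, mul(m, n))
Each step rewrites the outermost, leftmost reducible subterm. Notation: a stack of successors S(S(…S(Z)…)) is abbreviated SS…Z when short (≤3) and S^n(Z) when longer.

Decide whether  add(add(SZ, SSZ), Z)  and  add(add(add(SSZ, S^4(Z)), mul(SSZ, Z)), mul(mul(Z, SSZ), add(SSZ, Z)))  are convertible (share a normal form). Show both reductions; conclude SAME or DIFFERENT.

Term A:
  start: add(add(SZ, SSZ), Z)
  [1] add(S(add(Z, SSZ)), Z)
  [2] S(add(add(Z, SSZ), Z))
  [3] S(add(SSZ, Z))
  [4] S(S(add(SZ, Z)))
  [5] S(S(S(add(Z, Z))))
  [6] SSSZ

Term B:
  start: add(add(add(SSZ, S^4(Z)), mul(SSZ, Z)), mul(mul(Z, SSZ), add(SSZ, Z)))
  [1] add(add(S(add(SZ, S^4(Z))), mul(SSZ, Z)), mul(mul(Z, SSZ), add(SSZ, Z)))
  [2] add(S(add(add(SZ, S^4(Z)), mul(SSZ, Z))), mul(mul(Z, SSZ), add(SSZ, Z)))
  [3] S(add(add(add(SZ, S^4(Z)), mul(SSZ, Z)), mul(mul(Z, SSZ), add(SSZ, Z))))
  [4] S(add(add(S(add(Z, S^4(Z))), mul(SSZ, Z)), mul(mul(Z, SSZ), add(SSZ, Z))))
  [5] S(add(S(add(add(Z, S^4(Z)), mul(SSZ, Z))), mul(mul(Z, SSZ), add(SSZ, Z))))
  [6] S(S(add(add(add(Z, S^4(Z)), mul(SSZ, Z)), mul(mul(Z, SSZ), add(SSZ, Z)))))
  [7] S(S(add(add(S^4(Z), mul(SSZ, Z)), mul(mul(Z, SSZ), add(SSZ, Z)))))
  [8] S(S(add(S(add(SSSZ, mul(SSZ, Z))), mul(mul(Z, SSZ), add(SSZ, Z)))))
  [9] S(S(S(add(add(SSSZ, mul(SSZ, Z)), mul(mul(Z, SSZ), add(SSZ, Z))))))
  [10] S(S(S(add(S(add(SSZ, mul(SSZ, Z))), mul(mul(Z, SSZ), add(SSZ, Z))))))
  [11] S(S(S(S(add(add(SSZ, mul(SSZ, Z)), mul(mul(Z, SSZ), add(SSZ, Z)))))))
  [12] S(S(S(S(add(S(add(SZ, mul(SSZ, Z))), mul(mul(Z, SSZ), add(SSZ, Z)))))))
  [13] S(S(S(S(S(add(add(SZ, mul(SSZ, Z)), mul(mul(Z, SSZ), add(SSZ, Z))))))))
  [14] S(S(S(S(S(add(S(add(Z, mul(SSZ, Z))), mul(mul(Z, SSZ), add(SSZ, Z))))))))
  [15] S(S(S(S(S(S(add(add(Z, mul(SSZ, Z)), mul(mul(Z, SSZ), add(SSZ, Z)))))))))
  [16] S(S(S(S(S(S(add(mul(SSZ, Z), mul(mul(Z, SSZ), add(SSZ, Z)))))))))
  [17] S(S(S(S(S(S(add(add(Z, mul(SZ, Z)), mul(mul(Z, SSZ), add(SSZ, Z)))))))))
  [18] S(S(S(S(S(S(add(mul(SZ, Z), mul(mul(Z, SSZ), add(SSZ, Z)))))))))
  [19] S(S(S(S(S(S(add(add(Z, mul(Z, Z)), mul(mul(Z, SSZ), add(SSZ, Z)))))))))
  [20] S(S(S(S(S(S(add(mul(Z, Z), mul(mul(Z, SSZ), add(SSZ, Z)))))))))
  [21] S(S(S(S(S(S(add(Z, mul(mul(Z, SSZ), add(SSZ, Z)))))))))
  [22] S(S(S(S(S(S(mul(mul(Z, SSZ), add(SSZ, Z))))))))
  [23] S(S(S(S(S(S(mul(Z, add(SSZ, Z))))))))
  [24] S^6(Z)

Answer: DIFFERENT — A ⇓ SSSZ, B ⇓ S^6(Z)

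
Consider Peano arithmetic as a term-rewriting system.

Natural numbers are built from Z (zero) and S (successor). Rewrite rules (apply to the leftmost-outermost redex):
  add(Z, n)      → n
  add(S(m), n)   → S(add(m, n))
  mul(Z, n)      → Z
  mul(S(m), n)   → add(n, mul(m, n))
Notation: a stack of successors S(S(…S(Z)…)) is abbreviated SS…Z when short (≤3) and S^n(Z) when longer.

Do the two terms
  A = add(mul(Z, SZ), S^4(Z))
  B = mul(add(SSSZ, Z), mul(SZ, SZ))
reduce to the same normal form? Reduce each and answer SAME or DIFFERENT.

Answer: DIFFERENT — A ⇓ S^4(Z), B ⇓ SSSZ

Reduction:
Term A:
  start: add(mul(Z, SZ), S^4(Z))
  [1] add(Z, S^4(Z))
  [2] S^4(Z)

Term B:
  start: mul(add(SSSZ, Z), mul(SZ, SZ))
  [1] mul(S(add(SSZ, Z)), mul(SZ, SZ))
  [2] add(mul(SZ, SZ), mul(add(SSZ, Z), mul(SZ, SZ)))
  [3] add(add(SZ, mul(Z, SZ)), mul(add(SSZ, Z), mul(SZ, SZ)))
  [4] add(S(add(Z, mul(Z, SZ))), mul(add(SSZ, Z), mul(SZ, SZ)))
  [5] S(add(add(Z, mul(Z, SZ)), mul(add(SSZ, Z), mul(SZ, SZ))))
  [6] S(add(mul(Z, SZ), mul(add(SSZ, Z), mul(SZ, SZ))))
  [7] S(add(Z, mul(add(SSZ, Z), mul(SZ, SZ))))
  [8] S(mul(add(SSZ, Z), mul(SZ, SZ)))
  [9] S(mul(S(add(SZ, Z)), mul(SZ, SZ)))
  [10] S(add(mul(SZ, SZ), mul(add(SZ, Z), mul(SZ, SZ))))
  [11] S(add(add(SZ, mul(Z, SZ)), mul(add(SZ, Z), mul(SZ, SZ))))
  [12] S(add(S(add(Z, mul(Z, SZ))), mul(add(SZ, Z), mul(SZ, SZ))))
  [13] S(S(add(add(Z, mul(Z, SZ)), mul(add(SZ, Z), mul(SZ, SZ)))))
  [14] S(S(add(mul(Z, SZ), mul(add(SZ, Z), mul(SZ, SZ)))))
  [15] S(S(add(Z, mul(add(SZ, Z), mul(SZ, SZ)))))
  [16] S(S(mul(add(SZ, Z), mul(SZ, SZ))))
  [17] S(S(mul(S(add(Z, Z)), mul(SZ, SZ))))
  [18] S(S(add(mul(SZ, SZ), mul(add(Z, Z), mul(SZ, SZ)))))
  [19] S(S(add(add(SZ, mul(Z, SZ)), mul(add(Z, Z), mul(SZ, SZ)))))
  [20] S(S(add(S(add(Z, mul(Z, SZ))), mul(add(Z, Z), mul(SZ, SZ)))))
  [21] S(S(S(add(add(Z, mul(Z, SZ)), mul(add(Z, Z), mul(SZ, SZ))))))
  [22] S(S(S(add(mul(Z, SZ), mul(add(Z, Z), mul(SZ, SZ))))))
  [23] S(S(S(add(Z, mul(add(Z, Z), mul(SZ, SZ))))))
  [24] S(S(S(mul(add(Z, Z), mul(SZ, SZ)))))
  [25] S(S(S(mul(Z, mul(SZ, SZ)))))
  [26] SSSZ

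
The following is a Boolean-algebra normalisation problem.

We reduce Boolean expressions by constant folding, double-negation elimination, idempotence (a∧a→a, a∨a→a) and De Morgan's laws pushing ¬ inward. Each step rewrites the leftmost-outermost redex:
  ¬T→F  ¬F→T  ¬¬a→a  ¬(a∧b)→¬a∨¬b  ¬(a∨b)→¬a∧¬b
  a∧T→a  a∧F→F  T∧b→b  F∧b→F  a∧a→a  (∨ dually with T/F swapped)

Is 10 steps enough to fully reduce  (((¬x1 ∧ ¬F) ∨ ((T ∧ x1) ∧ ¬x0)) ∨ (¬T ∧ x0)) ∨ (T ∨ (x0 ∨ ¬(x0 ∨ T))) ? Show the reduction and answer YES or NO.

  start: (((¬x1 ∧ ¬F) ∨ ((T ∧ x1) ∧ ¬x0)) ∨ (¬T ∧ x0)) ∨ (T ∨ (x0 ∨ ¬(x0 ∨ T)))
  →1  (((¬x1 ∧ T) ∨ ((T ∧ x1) ∧ ¬x0)) ∨ (¬T ∧ x0)) ∨ (T ∨ (x0 ∨ ¬(x0 ∨ T)))
  →2  ((¬x1 ∨ ((T ∧ x1) ∧ ¬x0)) ∨ (¬T ∧ x0)) ∨ (T ∨ (x0 ∨ ¬(x0 ∨ T)))
  →3  ((¬x1 ∨ (x1 ∧ ¬x0)) ∨ (¬T ∧ x0)) ∨ (T ∨ (x0 ∨ ¬(x0 ∨ T)))
  →4  ((¬x1 ∨ (x1 ∧ ¬x0)) ∨ (F ∧ x0)) ∨ (T ∨ (x0 ∨ ¬(x0 ∨ T)))
  →5  ((¬x1 ∨ (x1 ∧ ¬x0)) ∨ F) ∨ (T ∨ (x0 ∨ ¬(x0 ∨ T)))
  →6  (¬x1 ∨ (x1 ∧ ¬x0)) ∨ (T ∨ (x0 ∨ ¬(x0 ∨ T)))
  →7  (¬x1 ∨ (x1 ∧ ¬x0)) ∨ T
  →8  T

Answer: YES — reaches normal form T in 8 ≤ 10 steps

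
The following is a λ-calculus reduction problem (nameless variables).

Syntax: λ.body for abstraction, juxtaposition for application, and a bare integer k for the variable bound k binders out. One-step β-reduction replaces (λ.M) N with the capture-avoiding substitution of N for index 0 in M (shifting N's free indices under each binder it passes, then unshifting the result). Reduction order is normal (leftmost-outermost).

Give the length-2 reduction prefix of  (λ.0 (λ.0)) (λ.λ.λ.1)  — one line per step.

Answer: after 2 steps: λ.λ.1

Derivation:
  start: (λ.0 (λ.0)) (λ.λ.λ.1)
  →1  (λ.λ.λ.1) (λ.0)
  →2  λ.λ.1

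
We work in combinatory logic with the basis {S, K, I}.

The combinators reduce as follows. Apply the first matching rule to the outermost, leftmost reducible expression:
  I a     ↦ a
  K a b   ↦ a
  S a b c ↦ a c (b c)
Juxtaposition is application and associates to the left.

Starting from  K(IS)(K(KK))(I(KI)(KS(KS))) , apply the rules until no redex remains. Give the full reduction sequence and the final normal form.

Answer: normal form = SI  (in 4 steps)

Derivation:
  start: K(IS)(K(KK))(I(KI)(KS(KS)))
  →1  IS(I(KI)(KS(KS)))
  →2  S(I(KI)(KS(KS)))
  →3  S(KI(KS(KS)))
  →4  SI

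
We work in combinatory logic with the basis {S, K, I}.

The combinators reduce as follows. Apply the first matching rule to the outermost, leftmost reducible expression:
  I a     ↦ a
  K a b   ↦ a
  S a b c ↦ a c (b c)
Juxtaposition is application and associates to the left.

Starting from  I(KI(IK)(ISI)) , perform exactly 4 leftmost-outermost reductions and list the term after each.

Answer: after 4 steps: SI

Reduction:
  start: I(KI(IK)(ISI))
  →1  KI(IK)(ISI)
  →2  I(ISI)
  →3  ISI
  →4  SI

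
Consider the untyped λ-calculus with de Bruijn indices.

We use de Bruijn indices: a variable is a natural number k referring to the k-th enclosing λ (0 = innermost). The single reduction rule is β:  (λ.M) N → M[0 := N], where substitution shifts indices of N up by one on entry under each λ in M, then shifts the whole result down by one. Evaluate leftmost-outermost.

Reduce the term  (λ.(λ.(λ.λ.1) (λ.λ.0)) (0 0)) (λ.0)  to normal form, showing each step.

  start: (λ.(λ.(λ.λ.1) (λ.λ.0)) (0 0)) (λ.0)
  →1  (λ.(λ.λ.1) (λ.λ.0)) ((λ.0) (λ.0))
  →2  (λ.λ.1) (λ.λ.0)
  →3  λ.λ.λ.0

Answer: normal form = λ.λ.λ.0  (in 3 steps)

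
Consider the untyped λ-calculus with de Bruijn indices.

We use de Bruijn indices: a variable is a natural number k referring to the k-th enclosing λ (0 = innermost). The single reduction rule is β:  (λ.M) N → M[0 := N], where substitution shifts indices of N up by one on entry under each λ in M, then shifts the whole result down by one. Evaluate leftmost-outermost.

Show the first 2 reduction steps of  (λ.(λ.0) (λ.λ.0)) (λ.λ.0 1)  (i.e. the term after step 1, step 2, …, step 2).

Answer: after 2 steps: λ.λ.0

Working:
  start: (λ.(λ.0) (λ.λ.0)) (λ.λ.0 1)
  [1] (λ.0) (λ.λ.0)
  [2] λ.λ.0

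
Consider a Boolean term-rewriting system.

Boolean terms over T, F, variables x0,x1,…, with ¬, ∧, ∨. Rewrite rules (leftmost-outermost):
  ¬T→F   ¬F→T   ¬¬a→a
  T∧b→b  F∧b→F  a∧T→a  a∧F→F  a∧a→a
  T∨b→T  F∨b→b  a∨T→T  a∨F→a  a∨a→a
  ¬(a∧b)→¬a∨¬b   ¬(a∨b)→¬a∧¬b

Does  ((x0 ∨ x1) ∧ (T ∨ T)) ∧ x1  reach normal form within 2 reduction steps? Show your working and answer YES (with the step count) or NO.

  start: ((x0 ∨ x1) ∧ (T ∨ T)) ∧ x1
  step 1: ((x0 ∨ x1) ∧ T) ∧ x1
  step 2: (x0 ∨ x1) ∧ x1

Answer: YES — reaches normal form (x0 ∨ x1) ∧ x1 in 2 ≤ 2 steps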